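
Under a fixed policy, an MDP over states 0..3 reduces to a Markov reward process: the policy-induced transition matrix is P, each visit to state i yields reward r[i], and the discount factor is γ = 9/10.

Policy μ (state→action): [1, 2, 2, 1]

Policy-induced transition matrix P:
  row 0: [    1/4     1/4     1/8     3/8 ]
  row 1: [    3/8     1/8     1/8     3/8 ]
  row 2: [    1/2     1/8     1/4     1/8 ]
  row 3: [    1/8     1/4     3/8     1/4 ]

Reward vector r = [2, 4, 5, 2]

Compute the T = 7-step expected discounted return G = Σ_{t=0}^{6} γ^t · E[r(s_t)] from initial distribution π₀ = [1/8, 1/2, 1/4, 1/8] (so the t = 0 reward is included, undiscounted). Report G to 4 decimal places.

G = 16.5234

t=0: π = [0.1250, 0.5000, 0.2500, 0.1250], E[r] = 3.7500, γ^t·E[r] = 3.750000, running G = 3.750000
t=1: π = [0.3594, 0.1563, 0.1875, 0.2969], E[r] = 2.8750, γ^t·E[r] = 2.587500, running G = 6.337500
t=2: π = [0.2793, 0.2070, 0.2227, 0.2910], E[r] = 3.0820, γ^t·E[r] = 2.496445, running G = 8.833945
t=3: π = [0.2952, 0.1963, 0.2256, 0.2830], E[r] = 3.0693, γ^t·E[r] = 2.237546, running G = 11.071491
t=4: π = [0.2956, 0.1973, 0.2239, 0.2832], E[r] = 3.0663, γ^t·E[r] = 2.011829, running G = 13.083320
t=5: π = [0.2952, 0.1973, 0.2238, 0.2836], E[r] = 3.0661, γ^t·E[r] = 1.810502, running G = 14.893822
t=6: π = [0.2952, 0.1974, 0.2239, 0.2836], E[r] = 3.0663, γ^t·E[r] = 1.629582, running G = 16.523404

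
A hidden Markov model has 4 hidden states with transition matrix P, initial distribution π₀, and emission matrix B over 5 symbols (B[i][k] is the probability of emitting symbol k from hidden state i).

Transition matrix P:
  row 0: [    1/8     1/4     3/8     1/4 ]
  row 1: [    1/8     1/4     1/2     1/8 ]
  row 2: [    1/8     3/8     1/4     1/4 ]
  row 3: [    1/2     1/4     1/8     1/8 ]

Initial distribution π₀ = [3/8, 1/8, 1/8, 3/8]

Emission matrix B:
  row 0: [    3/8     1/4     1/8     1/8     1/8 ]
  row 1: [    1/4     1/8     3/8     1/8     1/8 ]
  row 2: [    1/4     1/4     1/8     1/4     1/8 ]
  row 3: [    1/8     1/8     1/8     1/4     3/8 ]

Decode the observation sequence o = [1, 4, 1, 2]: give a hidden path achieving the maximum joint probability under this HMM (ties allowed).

path = [0, 3, 0, 1]

t=0: δ = [9.375e-02, 1.562e-02, 3.125e-02, 4.688e-02]  (obs o_0=1)
t=1: δ = [2.930e-03, 2.930e-03, 4.395e-03, 8.789e-03]  ψ = [3, 0, 0, 0]  (obs o_1=4)
t=2: δ = [1.099e-03, 2.747e-04, 3.662e-04, 1.373e-04]  ψ = [3, 3, 1, 2]  (obs o_2=1)
t=3: δ = [1.717e-05, 1.030e-04, 5.150e-05, 3.433e-05]  ψ = [0, 0, 0, 0]  (obs o_3=2)
backtrack: best end state = 1; path = [0, 3, 0, 1]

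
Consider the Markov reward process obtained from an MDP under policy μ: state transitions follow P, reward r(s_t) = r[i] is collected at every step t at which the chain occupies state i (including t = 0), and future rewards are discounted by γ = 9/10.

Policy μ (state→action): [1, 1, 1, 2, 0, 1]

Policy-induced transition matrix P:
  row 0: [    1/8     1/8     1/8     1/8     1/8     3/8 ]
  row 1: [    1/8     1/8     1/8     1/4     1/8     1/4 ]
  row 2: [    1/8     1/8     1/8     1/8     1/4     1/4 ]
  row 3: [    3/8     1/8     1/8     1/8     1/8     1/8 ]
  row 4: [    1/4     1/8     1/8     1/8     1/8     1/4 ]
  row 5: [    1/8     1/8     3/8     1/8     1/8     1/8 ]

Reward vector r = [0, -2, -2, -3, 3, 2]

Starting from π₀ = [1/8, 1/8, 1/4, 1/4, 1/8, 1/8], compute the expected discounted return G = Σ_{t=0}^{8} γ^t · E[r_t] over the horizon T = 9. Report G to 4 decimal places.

t=0: π = [0.1250, 0.1250, 0.2500, 0.2500, 0.1250, 0.1250], E[r] = -0.8750, γ^t·E[r] = -0.875000, running G = -0.875000
t=1: π = [0.2031, 0.1250, 0.1563, 0.1406, 0.1563, 0.2188], E[r] = -0.0781, γ^t·E[r] = -0.070313, running G = -0.945313
t=2: π = [0.1797, 0.1250, 0.1797, 0.1406, 0.1445, 0.2305], E[r] = -0.1367, γ^t·E[r] = -0.110742, running G = -1.056055
t=3: π = [0.1782, 0.1250, 0.1826, 0.1406, 0.1475, 0.2261], E[r] = -0.1426, γ^t·E[r] = -0.103939, running G = -1.159994
t=4: π = [0.1786, 0.1250, 0.1815, 0.1406, 0.1478, 0.2264], E[r] = -0.1385, γ^t·E[r] = -0.090903, running G = -1.250897
t=5: π = [0.1786, 0.1250, 0.1816, 0.1406, 0.1477, 0.2264], E[r] = -0.1391, γ^t·E[r] = -0.082164, running G = -1.333060
t=6: π = [0.1786, 0.1250, 0.1816, 0.1406, 0.1477, 0.2264], E[r] = -0.1391, γ^t·E[r] = -0.073923, running G = -1.406983
t=7: π = [0.1786, 0.1250, 0.1816, 0.1406, 0.1477, 0.2264], E[r] = -0.1391, γ^t·E[r] = -0.066535, running G = -1.473518
t=8: π = [0.1786, 0.1250, 0.1816, 0.1406, 0.1477, 0.2264], E[r] = -0.1391, γ^t·E[r] = -0.059880, running G = -1.533398

G = -1.5334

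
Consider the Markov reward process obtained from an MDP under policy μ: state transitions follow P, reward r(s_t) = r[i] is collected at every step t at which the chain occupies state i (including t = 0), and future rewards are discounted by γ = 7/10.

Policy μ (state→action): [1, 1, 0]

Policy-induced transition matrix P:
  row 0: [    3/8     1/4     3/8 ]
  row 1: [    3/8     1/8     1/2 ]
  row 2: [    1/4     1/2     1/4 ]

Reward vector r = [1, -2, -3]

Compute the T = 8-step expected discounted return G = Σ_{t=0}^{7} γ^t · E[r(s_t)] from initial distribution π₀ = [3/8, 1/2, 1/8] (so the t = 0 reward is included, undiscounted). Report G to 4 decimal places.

t=0: π = [0.3750, 0.5000, 0.1250], E[r] = -1.0000, γ^t·E[r] = -1.000000, running G = -1.000000
t=1: π = [0.3594, 0.2188, 0.4219], E[r] = -1.3438, γ^t·E[r] = -0.940625, running G = -1.940625
t=2: π = [0.3223, 0.3281, 0.3496], E[r] = -1.3828, γ^t·E[r] = -0.677578, running G = -2.618203
t=3: π = [0.3313, 0.2964, 0.3723], E[r] = -1.3784, γ^t·E[r] = -0.472797, running G = -3.091000
t=4: π = [0.3285, 0.3060, 0.3655], E[r] = -1.3801, γ^t·E[r] = -0.331368, running G = -3.422369
t=5: π = [0.3293, 0.3031, 0.3676], E[r] = -1.3796, γ^t·E[r] = -0.231875, running G = -3.654244
t=6: π = [0.3291, 0.3040, 0.3669], E[r] = -1.3798, γ^t·E[r] = -0.162330, running G = -3.816573
t=7: π = [0.3291, 0.3037, 0.3671], E[r] = -1.3797, γ^t·E[r] = -0.113627, running G = -3.930201

G = -3.9302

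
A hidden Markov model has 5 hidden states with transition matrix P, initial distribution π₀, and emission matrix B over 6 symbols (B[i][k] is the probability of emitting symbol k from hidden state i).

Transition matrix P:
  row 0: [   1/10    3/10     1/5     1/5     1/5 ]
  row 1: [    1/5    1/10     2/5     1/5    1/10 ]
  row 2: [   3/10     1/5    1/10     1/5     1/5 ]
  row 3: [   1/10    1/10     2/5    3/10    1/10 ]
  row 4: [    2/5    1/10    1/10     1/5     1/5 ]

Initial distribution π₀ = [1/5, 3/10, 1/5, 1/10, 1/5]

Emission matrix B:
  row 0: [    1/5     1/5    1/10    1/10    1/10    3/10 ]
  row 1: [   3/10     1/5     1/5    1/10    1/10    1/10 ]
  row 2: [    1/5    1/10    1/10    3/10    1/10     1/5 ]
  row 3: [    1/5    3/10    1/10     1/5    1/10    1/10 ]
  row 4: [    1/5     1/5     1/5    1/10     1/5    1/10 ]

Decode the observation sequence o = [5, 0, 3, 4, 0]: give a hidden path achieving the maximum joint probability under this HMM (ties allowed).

t=0: δ = [6.000e-02, 3.000e-02, 4.000e-02, 1.000e-02, 2.000e-02]  (obs o_0=5)
t=1: δ = [2.400e-03, 5.400e-03, 2.400e-03, 2.400e-03, 2.400e-03]  ψ = [2, 0, 0, 0, 0]  (obs o_1=0)
t=2: δ = [1.080e-04, 7.200e-05, 6.480e-04, 2.160e-04, 5.400e-05]  ψ = [1, 0, 1, 1, 1]  (obs o_2=3)
t=3: δ = [1.944e-05, 1.296e-05, 8.640e-06, 1.296e-05, 2.592e-05]  ψ = [2, 2, 3, 2, 2]  (obs o_3=4)
t=4: δ = [2.074e-06, 1.750e-06, 1.037e-06, 1.037e-06, 1.037e-06]  ψ = [4, 0, 1, 4, 4]  (obs o_4=0)
backtrack: best end state = 0; path = [0, 1, 2, 4, 0]

path = [0, 1, 2, 4, 0]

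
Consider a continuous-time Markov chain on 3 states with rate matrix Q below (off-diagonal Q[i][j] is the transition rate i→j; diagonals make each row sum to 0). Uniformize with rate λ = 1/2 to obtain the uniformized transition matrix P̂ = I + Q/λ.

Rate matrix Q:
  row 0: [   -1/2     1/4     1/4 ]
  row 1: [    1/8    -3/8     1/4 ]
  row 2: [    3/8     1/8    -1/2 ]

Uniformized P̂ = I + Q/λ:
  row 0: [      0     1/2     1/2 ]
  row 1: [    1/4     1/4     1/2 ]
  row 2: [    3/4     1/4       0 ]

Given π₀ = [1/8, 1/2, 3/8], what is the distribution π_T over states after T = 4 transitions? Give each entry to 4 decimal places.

π = [0.3276, 0.3364, 0.3359]

t=0: π = [0.1250, 0.5000, 0.3750]
t=1: π = [0.4063, 0.2813, 0.3125]
t=2: π = [0.3047, 0.3516, 0.3438]
t=3: π = [0.3457, 0.3262, 0.3281]
t=4: π = [0.3276, 0.3364, 0.3359]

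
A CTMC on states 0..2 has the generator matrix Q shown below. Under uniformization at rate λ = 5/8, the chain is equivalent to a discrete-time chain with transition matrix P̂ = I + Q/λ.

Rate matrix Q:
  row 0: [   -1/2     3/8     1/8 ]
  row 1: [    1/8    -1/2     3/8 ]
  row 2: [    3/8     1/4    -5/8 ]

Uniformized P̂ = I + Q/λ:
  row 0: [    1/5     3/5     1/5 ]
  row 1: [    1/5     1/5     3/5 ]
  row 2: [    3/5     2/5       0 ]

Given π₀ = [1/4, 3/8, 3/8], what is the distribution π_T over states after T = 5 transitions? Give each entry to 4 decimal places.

π = [0.3174, 0.3865, 0.2961]

t=0: π = [0.2500, 0.3750, 0.3750]
t=1: π = [0.3500, 0.3750, 0.2750]
t=2: π = [0.3100, 0.3950, 0.2950]
t=3: π = [0.3180, 0.3830, 0.2990]
t=4: π = [0.3196, 0.3870, 0.2934]
t=5: π = [0.3174, 0.3865, 0.2961]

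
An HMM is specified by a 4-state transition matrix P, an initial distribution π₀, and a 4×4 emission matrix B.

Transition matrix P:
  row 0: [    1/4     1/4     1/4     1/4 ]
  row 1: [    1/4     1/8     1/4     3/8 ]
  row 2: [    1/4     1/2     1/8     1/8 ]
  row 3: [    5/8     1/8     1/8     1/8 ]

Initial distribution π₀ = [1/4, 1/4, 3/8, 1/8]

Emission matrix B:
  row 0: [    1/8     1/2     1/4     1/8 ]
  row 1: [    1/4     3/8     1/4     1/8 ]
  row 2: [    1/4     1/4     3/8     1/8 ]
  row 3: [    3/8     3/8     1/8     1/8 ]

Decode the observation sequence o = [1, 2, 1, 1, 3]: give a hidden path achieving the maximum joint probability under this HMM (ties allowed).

path = [0, 2, 1, 3, 0]

t=0: δ = [1.250e-01, 9.375e-02, 9.375e-02, 4.688e-02]  (obs o_0=1)
t=1: δ = [7.812e-03, 1.172e-02, 1.172e-02, 4.395e-03]  ψ = [0, 2, 0, 1]  (obs o_1=2)
t=2: δ = [1.465e-03, 2.197e-03, 7.324e-04, 1.648e-03]  ψ = [1, 2, 1, 1]  (obs o_2=1)
t=3: δ = [5.150e-04, 1.373e-04, 1.373e-04, 3.090e-04]  ψ = [3, 0, 1, 1]  (obs o_3=1)
t=4: δ = [2.414e-05, 1.609e-05, 1.609e-05, 1.609e-05]  ψ = [3, 0, 0, 0]  (obs o_4=3)
backtrack: best end state = 0; path = [0, 2, 1, 3, 0]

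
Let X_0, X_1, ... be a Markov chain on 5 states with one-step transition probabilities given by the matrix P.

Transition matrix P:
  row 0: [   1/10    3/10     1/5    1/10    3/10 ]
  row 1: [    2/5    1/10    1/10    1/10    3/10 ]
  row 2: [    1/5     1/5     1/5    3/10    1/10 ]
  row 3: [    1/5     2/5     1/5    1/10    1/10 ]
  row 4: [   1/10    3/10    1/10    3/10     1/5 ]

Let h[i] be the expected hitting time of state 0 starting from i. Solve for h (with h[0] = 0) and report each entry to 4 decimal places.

First-step conditioning: h[0] = 0; for i ≠ 0, h[i] = 1 + Σ_k P[i][k]·h[k].
  h[1] = 1 + 1/10·h[1] + 1/10·h[2] + 1/10·h[3] + 3/10·h[4]
  h[2] = 1 + 1/5·h[1] + 1/5·h[2] + 3/10·h[3] + 1/10·h[4]
  h[3] = 1 + 2/5·h[1] + 1/5·h[2] + 1/10·h[3] + 1/10·h[4]
  h[4] = 1 + 3/10·h[1] + 1/10·h[2] + 3/10·h[3] + 1/5·h[4]
Solving the 4×4 linear system over states ≠ 0 gives exactly h = [0, 630/173, 750/173, 730/173, 820/173] (h[0] = 0 is the target).

h = [0.0000, 3.6416, 4.3353, 4.2197, 4.7399]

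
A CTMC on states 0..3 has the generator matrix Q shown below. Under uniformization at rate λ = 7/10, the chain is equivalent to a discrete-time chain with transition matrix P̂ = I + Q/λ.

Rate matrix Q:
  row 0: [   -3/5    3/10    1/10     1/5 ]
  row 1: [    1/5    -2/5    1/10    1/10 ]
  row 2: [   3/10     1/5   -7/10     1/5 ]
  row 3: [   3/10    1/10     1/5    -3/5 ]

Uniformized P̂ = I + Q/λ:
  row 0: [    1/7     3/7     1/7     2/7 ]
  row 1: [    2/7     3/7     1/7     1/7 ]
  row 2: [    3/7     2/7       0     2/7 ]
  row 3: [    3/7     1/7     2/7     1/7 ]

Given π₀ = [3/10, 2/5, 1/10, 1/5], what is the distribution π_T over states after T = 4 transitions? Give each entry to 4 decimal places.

π = [0.2948, 0.3480, 0.1508, 0.2065]

t=0: π = [0.3000, 0.4000, 0.1000, 0.2000]
t=1: π = [0.2857, 0.3571, 0.1571, 0.2000]
t=2: π = [0.2959, 0.3490, 0.1490, 0.2061]
t=3: π = [0.2942, 0.3484, 0.1510, 0.2064]
t=4: π = [0.2948, 0.3480, 0.1508, 0.2065]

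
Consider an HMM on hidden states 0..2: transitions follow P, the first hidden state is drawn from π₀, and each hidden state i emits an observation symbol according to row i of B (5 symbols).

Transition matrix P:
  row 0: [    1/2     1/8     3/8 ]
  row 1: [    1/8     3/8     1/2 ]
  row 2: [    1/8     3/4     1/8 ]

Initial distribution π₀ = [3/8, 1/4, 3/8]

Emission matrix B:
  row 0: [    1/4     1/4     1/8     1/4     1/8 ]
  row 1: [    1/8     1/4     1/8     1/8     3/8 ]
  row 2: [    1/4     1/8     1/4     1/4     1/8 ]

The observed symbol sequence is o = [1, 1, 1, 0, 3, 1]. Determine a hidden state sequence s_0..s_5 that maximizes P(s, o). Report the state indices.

t=0: δ = [9.375e-02, 6.250e-02, 4.688e-02]  (obs o_0=1)
t=1: δ = [1.172e-02, 8.789e-03, 4.395e-03]  ψ = [0, 2, 0]  (obs o_1=1)
t=2: δ = [1.465e-03, 8.240e-04, 5.493e-04]  ψ = [0, 1, 0]  (obs o_2=1)
t=3: δ = [1.831e-04, 5.150e-05, 1.373e-04]  ψ = [0, 2, 0]  (obs o_3=0)
t=4: δ = [2.289e-05, 1.287e-05, 1.717e-05]  ψ = [0, 2, 0]  (obs o_4=3)
t=5: δ = [2.861e-06, 3.219e-06, 1.073e-06]  ψ = [0, 2, 0]  (obs o_5=1)
backtrack: best end state = 1; path = [0, 0, 0, 0, 2, 1]

path = [0, 0, 0, 0, 2, 1]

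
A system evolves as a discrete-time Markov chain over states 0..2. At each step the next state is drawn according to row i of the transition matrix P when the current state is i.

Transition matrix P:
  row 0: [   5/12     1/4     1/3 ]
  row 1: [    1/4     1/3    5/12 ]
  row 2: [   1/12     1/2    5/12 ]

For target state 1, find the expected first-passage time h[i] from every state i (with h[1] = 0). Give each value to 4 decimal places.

h = [2.9333, 0.0000, 2.1333]

First-step conditioning: h[1] = 0; for i ≠ 1, h[i] = 1 + Σ_k P[i][k]·h[k].
  h[0] = 1 + 5/12·h[0] + 1/3·h[2]
  h[2] = 1 + 1/12·h[0] + 5/12·h[2]
Solving the 2×2 linear system over states ≠ 1 gives exactly h = [44/15, 0, 32/15] (h[1] = 0 is the target).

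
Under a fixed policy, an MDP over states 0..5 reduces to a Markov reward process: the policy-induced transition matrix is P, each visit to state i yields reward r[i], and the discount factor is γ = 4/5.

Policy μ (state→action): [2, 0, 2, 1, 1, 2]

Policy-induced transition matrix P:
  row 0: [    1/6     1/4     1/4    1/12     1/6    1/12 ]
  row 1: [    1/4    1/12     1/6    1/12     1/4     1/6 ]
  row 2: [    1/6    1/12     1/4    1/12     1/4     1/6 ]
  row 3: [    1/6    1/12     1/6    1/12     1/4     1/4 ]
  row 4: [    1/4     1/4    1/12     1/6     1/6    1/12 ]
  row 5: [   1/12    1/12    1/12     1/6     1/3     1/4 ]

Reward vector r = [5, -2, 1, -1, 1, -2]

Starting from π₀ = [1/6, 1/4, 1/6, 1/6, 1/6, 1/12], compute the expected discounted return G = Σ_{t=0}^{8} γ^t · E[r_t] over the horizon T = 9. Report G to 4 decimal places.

G = 2.3615

t=0: π = [0.1667, 0.2500, 0.1667, 0.1667, 0.1667, 0.0833], E[r] = 0.3333, γ^t·E[r] = 0.333333, running G = 0.333333
t=1: π = [0.1944, 0.1389, 0.1736, 0.1042, 0.2292, 0.1597], E[r] = 0.6736, γ^t·E[r] = 0.538889, running G = 0.872222
t=2: π = [0.1840, 0.1539, 0.1649, 0.1157, 0.2280, 0.1534], E[r] = 0.5828, γ^t·E[r] = 0.372963, running G = 1.245185
t=3: π = [0.1857, 0.1520, 0.1640, 0.1151, 0.2284, 0.1548], E[r] = 0.5924, γ^t·E[r] = 0.303284, running G = 1.548469
t=4: π = [0.1855, 0.1524, 0.1639, 0.1153, 0.2284, 0.1546], E[r] = 0.5904, γ^t·E[r] = 0.241811, running G = 1.790280
t=5: π = [0.1855, 0.1523, 0.1639, 0.1153, 0.2284, 0.1547], E[r] = 0.5906, γ^t·E[r] = 0.193524, running G = 1.983804
t=6: π = [0.1855, 0.1523, 0.1639, 0.1153, 0.2284, 0.1547], E[r] = 0.5905, γ^t·E[r] = 0.154807, running G = 2.138611
t=7: π = [0.1855, 0.1523, 0.1639, 0.1153, 0.2284, 0.1547], E[r] = 0.5905, γ^t·E[r] = 0.123847, running G = 2.262458
t=8: π = [0.1855, 0.1523, 0.1639, 0.1153, 0.2284, 0.1547], E[r] = 0.5905, γ^t·E[r] = 0.099077, running G = 2.361535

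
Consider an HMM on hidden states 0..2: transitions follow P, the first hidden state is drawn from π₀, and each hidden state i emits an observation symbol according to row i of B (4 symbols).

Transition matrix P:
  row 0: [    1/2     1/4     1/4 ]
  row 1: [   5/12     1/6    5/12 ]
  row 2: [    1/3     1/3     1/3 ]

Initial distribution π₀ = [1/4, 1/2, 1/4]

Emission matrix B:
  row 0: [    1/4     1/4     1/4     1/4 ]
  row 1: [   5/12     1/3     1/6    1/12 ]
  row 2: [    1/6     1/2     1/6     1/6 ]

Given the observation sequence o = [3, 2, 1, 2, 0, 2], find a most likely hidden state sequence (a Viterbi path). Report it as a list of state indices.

path = [0, 0, 0, 0, 0, 0]

t=0: δ = [6.250e-02, 4.167e-02, 4.167e-02]  (obs o_0=3)
t=1: δ = [7.812e-03, 2.604e-03, 2.894e-03]  ψ = [0, 0, 1]  (obs o_1=2)
t=2: δ = [9.766e-04, 6.510e-04, 9.766e-04]  ψ = [0, 0, 0]  (obs o_2=1)
t=3: δ = [1.221e-04, 5.425e-05, 5.425e-05]  ψ = [0, 2, 2]  (obs o_3=2)
t=4: δ = [1.526e-05, 1.272e-05, 5.086e-06]  ψ = [0, 0, 0]  (obs o_4=0)
t=5: δ = [1.907e-06, 6.358e-07, 8.830e-07]  ψ = [0, 0, 1]  (obs o_5=2)
backtrack: best end state = 0; path = [0, 0, 0, 0, 0, 0]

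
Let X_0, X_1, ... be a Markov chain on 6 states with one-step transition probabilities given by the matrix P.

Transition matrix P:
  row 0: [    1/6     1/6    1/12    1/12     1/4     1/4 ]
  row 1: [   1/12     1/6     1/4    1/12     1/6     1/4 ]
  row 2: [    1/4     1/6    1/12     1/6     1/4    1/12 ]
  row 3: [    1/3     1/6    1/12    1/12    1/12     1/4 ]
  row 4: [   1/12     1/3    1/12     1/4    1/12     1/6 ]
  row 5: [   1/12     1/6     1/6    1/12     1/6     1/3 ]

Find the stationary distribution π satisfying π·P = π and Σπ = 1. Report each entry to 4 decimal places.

π = [0.1488, 0.1944, 0.1351, 0.1223, 0.1663, 0.2330]

Balance equations π_j = Σ_i π_i·P[i][j]:
  π_0 = 1/6·π_0 + 1/12·π_1 + 1/4·π_2 + 1/3·π_3 + 1/12·π_4 + 1/12·π_5
  π_1 = 1/6·π_0 + 1/6·π_1 + 1/6·π_2 + 1/6·π_3 + 1/3·π_4 + 1/6·π_5
  π_2 = 1/12·π_0 + 1/4·π_1 + 1/12·π_2 + 1/12·π_3 + 1/12·π_4 + 1/6·π_5
  π_3 = 1/12·π_0 + 1/12·π_1 + 1/6·π_2 + 1/12·π_3 + 1/4·π_4 + 1/12·π_5
  π_4 = 1/4·π_0 + 1/6·π_1 + 1/4·π_2 + 1/12·π_3 + 1/12·π_4 + 1/6·π_5
  normalize: π_0 + π_1 + π_2 + π_3 + π_4 + π_5 = 1
Solving the linear system gives exactly π = [20691/139016, 13511/69508, 4697/34754, 17003/139016, 5779/34754, 8099/34754].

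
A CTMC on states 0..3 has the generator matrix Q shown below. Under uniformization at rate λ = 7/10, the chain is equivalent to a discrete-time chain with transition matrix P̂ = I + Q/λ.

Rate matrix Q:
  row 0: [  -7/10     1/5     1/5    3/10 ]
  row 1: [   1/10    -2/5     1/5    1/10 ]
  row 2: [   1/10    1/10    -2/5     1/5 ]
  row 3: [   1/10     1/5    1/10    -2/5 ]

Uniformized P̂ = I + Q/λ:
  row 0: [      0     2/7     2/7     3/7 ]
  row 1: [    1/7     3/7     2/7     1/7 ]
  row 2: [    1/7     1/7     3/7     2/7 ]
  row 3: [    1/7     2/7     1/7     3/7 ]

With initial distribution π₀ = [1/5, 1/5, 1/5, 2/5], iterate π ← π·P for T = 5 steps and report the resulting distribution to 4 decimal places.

t=0: π = [0.2000, 0.2000, 0.2000, 0.4000]
t=1: π = [0.1143, 0.2857, 0.2571, 0.3429]
t=2: π = [0.1265, 0.2898, 0.2735, 0.3102]
t=3: π = [0.1248, 0.2880, 0.2805, 0.3067]
t=4: π = [0.1250, 0.2868, 0.2820, 0.3062]
t=5: π = [0.1250, 0.2864, 0.2823, 0.3063]

π = [0.1250, 0.2864, 0.2823, 0.3063]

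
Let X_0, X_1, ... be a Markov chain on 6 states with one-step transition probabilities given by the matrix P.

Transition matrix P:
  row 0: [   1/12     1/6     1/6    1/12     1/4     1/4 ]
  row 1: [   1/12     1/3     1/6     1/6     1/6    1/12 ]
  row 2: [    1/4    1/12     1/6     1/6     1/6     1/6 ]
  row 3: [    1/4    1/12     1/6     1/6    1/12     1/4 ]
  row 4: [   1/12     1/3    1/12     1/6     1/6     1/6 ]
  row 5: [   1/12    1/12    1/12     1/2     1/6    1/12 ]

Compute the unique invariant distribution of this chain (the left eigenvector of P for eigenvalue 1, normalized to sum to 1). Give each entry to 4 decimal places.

Balance equations π_j = Σ_i π_i·P[i][j]:
  π_0 = 1/12·π_0 + 1/12·π_1 + 1/4·π_2 + 1/4·π_3 + 1/12·π_4 + 1/12·π_5
  π_1 = 1/6·π_0 + 1/3·π_1 + 1/12·π_2 + 1/12·π_3 + 1/3·π_4 + 1/12·π_5
  π_2 = 1/6·π_0 + 1/6·π_1 + 1/6·π_2 + 1/6·π_3 + 1/12·π_4 + 1/12·π_5
  π_3 = 1/12·π_0 + 1/6·π_1 + 1/6·π_2 + 1/6·π_3 + 1/6·π_4 + 1/2·π_5
  π_4 = 1/4·π_0 + 1/6·π_1 + 1/6·π_2 + 1/12·π_3 + 1/6·π_4 + 1/6·π_5
  normalize: π_0 + π_1 + π_2 + π_3 + π_4 + π_5 = 1
Solving the linear system gives exactly π = [16940/119593, 43171/239186, 33327/239186, 25180/119593, 38491/239186, 39957/239186].

π = [0.1416, 0.1805, 0.1393, 0.2105, 0.1609, 0.1671]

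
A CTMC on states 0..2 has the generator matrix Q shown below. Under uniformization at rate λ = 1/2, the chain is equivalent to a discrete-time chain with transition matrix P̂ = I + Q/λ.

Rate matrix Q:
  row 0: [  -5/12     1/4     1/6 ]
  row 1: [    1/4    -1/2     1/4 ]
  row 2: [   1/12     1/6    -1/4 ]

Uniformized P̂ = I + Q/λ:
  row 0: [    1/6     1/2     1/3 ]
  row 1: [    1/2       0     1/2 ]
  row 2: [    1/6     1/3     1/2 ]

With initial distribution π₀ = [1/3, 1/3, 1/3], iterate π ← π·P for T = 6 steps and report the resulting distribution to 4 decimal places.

t=0: π = [0.3333, 0.3333, 0.3333]
t=1: π = [0.2778, 0.2778, 0.4444]
t=2: π = [0.2593, 0.2870, 0.4537]
t=3: π = [0.2623, 0.2809, 0.4568]
t=4: π = [0.2603, 0.2834, 0.4563]
t=5: π = [0.2611, 0.2822, 0.4566]
t=6: π = [0.2607, 0.2828, 0.4565]

π = [0.2607, 0.2828, 0.4565]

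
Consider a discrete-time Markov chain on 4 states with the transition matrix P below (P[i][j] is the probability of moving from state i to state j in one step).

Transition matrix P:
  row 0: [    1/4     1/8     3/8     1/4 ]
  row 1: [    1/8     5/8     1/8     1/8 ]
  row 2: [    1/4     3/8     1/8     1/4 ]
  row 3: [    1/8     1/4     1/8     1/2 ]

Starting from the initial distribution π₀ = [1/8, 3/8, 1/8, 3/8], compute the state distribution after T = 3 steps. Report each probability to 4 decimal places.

t=0: π = [0.1250, 0.3750, 0.1250, 0.3750]
t=1: π = [0.1563, 0.3906, 0.1563, 0.2969]
t=2: π = [0.1641, 0.3965, 0.1641, 0.2754]
t=3: π = [0.1660, 0.3987, 0.1660, 0.2693]

π = [0.1660, 0.3987, 0.1660, 0.2693]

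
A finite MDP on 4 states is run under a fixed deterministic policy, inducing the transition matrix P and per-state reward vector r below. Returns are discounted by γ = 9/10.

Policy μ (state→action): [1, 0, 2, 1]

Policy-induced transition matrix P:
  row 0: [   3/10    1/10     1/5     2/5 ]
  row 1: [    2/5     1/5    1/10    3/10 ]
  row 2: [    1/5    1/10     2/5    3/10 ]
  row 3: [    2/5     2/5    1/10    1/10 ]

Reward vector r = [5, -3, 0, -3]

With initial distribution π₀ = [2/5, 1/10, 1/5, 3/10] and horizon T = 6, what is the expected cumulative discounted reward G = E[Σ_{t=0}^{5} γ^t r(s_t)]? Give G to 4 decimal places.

t=0: π = [0.4000, 0.1000, 0.2000, 0.3000], E[r] = 0.8000, γ^t·E[r] = 0.800000, running G = 0.800000
t=1: π = [0.3200, 0.2000, 0.2000, 0.2800], E[r] = 0.1600, γ^t·E[r] = 0.144000, running G = 0.944000
t=2: π = [0.3280, 0.2040, 0.1920, 0.2760], E[r] = 0.2000, γ^t·E[r] = 0.162000, running G = 1.106000
t=3: π = [0.3288, 0.2032, 0.1904, 0.2776], E[r] = 0.2016, γ^t·E[r] = 0.146966, running G = 1.252966
t=4: π = [0.3290, 0.2036, 0.1900, 0.2774], E[r] = 0.2023, γ^t·E[r] = 0.132742, running G = 1.385709
t=5: π = [0.3291, 0.2036, 0.1899, 0.2774], E[r] = 0.2025, γ^t·E[r] = 0.119562, running G = 1.505271

G = 1.5053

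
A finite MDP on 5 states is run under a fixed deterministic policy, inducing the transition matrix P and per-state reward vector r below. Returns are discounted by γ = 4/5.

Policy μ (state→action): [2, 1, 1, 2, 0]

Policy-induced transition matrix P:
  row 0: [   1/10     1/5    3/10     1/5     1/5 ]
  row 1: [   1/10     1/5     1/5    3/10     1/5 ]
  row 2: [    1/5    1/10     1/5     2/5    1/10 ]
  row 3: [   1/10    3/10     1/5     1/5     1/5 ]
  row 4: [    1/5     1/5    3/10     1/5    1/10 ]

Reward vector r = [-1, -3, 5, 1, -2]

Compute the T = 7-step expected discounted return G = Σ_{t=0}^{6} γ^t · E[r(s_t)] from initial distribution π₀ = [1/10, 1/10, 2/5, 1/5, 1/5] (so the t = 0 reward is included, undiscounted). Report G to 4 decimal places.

G = 2.5024

t=0: π = [0.1000, 0.1000, 0.4000, 0.2000, 0.2000], E[r] = 1.4000, γ^t·E[r] = 1.400000, running G = 1.400000
t=1: π = [0.1600, 0.1800, 0.2300, 0.2900, 0.1400], E[r] = 0.4600, γ^t·E[r] = 0.368000, running G = 1.768000
t=2: π = [0.1370, 0.2060, 0.2300, 0.2640, 0.1630], E[r] = 0.3330, γ^t·E[r] = 0.213120, running G = 1.981120
t=3: π = [0.1393, 0.2034, 0.2300, 0.2666, 0.1607], E[r] = 0.3457, γ^t·E[r] = 0.176998, running G = 2.158118
t=4: π = [0.1391, 0.2037, 0.2300, 0.2663, 0.1609], E[r] = 0.3444, γ^t·E[r] = 0.141079, running G = 2.299197
t=5: π = [0.1391, 0.2036, 0.2300, 0.2664, 0.1609], E[r] = 0.3446, γ^t·E[r] = 0.112904, running G = 2.412101
t=6: π = [0.1391, 0.2036, 0.2300, 0.2664, 0.1609], E[r] = 0.3445, γ^t·E[r] = 0.090320, running G = 2.502422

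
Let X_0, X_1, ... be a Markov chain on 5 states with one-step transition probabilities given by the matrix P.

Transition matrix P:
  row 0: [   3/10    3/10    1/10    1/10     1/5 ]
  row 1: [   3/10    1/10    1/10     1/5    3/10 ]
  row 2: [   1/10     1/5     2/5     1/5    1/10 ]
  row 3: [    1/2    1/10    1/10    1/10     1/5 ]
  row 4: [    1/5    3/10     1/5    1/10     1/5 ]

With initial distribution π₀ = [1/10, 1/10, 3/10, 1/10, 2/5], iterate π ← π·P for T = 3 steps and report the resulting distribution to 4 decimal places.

π = [0.2718, 0.2115, 0.1761, 0.1390, 0.2016]

t=0: π = [0.1000, 0.1000, 0.3000, 0.1000, 0.4000]
t=1: π = [0.2200, 0.2300, 0.2300, 0.1400, 0.1800]
t=2: π = [0.2640, 0.2030, 0.1870, 0.1460, 0.2000]
t=3: π = [0.2718, 0.2115, 0.1761, 0.1390, 0.2016]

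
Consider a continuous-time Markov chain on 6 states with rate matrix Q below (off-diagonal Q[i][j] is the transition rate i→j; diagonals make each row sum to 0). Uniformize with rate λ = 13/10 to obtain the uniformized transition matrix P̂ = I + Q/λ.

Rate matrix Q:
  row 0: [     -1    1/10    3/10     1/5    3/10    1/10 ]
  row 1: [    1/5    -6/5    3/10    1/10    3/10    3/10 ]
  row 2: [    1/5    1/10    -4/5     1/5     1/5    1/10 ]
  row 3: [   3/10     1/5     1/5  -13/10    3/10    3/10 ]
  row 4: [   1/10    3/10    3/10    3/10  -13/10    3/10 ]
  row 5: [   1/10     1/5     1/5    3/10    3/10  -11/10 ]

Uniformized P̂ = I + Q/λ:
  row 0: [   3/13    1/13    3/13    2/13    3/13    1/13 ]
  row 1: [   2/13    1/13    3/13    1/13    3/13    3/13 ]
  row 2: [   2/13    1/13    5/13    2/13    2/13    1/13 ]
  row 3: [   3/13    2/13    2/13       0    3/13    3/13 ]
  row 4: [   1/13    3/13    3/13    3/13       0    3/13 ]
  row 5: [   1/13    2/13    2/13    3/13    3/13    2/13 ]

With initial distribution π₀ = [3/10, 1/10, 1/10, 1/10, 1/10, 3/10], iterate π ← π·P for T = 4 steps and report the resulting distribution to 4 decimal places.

π = [0.1513, 0.1271, 0.2449, 0.1470, 0.1720, 0.1578]

t=0: π = [0.3000, 0.1000, 0.1000, 0.1000, 0.1000, 0.3000]
t=1: π = [0.1538, 0.1231, 0.2154, 0.1615, 0.2000, 0.1462]
t=2: π = [0.1515, 0.1314, 0.2402, 0.1462, 0.1680, 0.1627]
t=3: π = [0.1513, 0.1265, 0.2440, 0.1467, 0.1735, 0.1580]
t=4: π = [0.1513, 0.1271, 0.2449, 0.1470, 0.1720, 0.1578]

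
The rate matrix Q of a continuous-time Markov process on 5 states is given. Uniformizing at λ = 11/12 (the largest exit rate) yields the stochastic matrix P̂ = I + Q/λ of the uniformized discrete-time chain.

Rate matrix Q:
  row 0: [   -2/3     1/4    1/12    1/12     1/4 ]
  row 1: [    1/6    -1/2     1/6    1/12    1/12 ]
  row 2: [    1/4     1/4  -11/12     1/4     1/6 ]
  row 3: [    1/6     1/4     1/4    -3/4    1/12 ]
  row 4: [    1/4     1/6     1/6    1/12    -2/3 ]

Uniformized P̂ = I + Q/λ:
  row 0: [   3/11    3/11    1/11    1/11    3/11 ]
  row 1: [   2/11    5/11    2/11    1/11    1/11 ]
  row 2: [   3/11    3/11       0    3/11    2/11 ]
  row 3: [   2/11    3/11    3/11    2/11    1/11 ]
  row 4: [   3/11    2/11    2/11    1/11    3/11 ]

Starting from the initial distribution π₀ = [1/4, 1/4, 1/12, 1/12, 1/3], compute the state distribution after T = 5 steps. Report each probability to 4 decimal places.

π = [0.2325, 0.3133, 0.1459, 0.1291, 0.1791]

t=0: π = [0.2500, 0.2500, 0.0833, 0.0833, 0.3333]
t=1: π = [0.2424, 0.2879, 0.1515, 0.1136, 0.2045]
t=2: π = [0.2362, 0.3065, 0.1426, 0.1288, 0.1860]
t=3: π = [0.2332, 0.3115, 0.1461, 0.1285, 0.1806]
t=4: π = [0.2327, 0.3130, 0.1457, 0.1292, 0.1794]
t=5: π = [0.2325, 0.3133, 0.1459, 0.1291, 0.1791]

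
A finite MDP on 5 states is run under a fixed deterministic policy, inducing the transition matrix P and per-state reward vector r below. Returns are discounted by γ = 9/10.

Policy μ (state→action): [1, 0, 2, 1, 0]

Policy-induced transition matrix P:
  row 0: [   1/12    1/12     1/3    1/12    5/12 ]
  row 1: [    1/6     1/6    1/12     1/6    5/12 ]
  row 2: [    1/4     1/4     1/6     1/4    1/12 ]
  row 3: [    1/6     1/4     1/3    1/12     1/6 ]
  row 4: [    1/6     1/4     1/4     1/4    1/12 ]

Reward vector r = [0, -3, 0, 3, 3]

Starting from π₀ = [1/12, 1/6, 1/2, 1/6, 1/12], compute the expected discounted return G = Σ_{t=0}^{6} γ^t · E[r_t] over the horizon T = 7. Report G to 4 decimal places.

t=0: π = [0.0833, 0.1667, 0.5000, 0.1667, 0.0833], E[r] = 0.2500, γ^t·E[r] = 0.250000, running G = 0.250000
t=1: π = [0.2014, 0.2222, 0.2014, 0.1944, 0.1806], E[r] = 0.4583, γ^t·E[r] = 0.412500, running G = 0.662500
t=2: π = [0.1667, 0.1979, 0.2292, 0.1655, 0.2407], E[r] = 0.6250, γ^t·E[r] = 0.506250, running G = 1.168750
t=3: π = [0.1719, 0.2057, 0.2256, 0.1781, 0.2187], E[r] = 0.5732, γ^t·E[r] = 0.417867, running G = 1.586617
t=4: π = [0.1711, 0.2042, 0.2261, 0.1745, 0.2240], E[r] = 0.5831, γ^t·E[r] = 0.382551, running G = 1.969168
t=5: π = [0.1712, 0.2045, 0.2259, 0.1754, 0.2230], E[r] = 0.5817, γ^t·E[r] = 0.343502, running G = 2.312670
t=6: π = [0.1712, 0.2044, 0.2260, 0.1752, 0.2232], E[r] = 0.5819, γ^t·E[r] = 0.309224, running G = 2.621895

G = 2.6219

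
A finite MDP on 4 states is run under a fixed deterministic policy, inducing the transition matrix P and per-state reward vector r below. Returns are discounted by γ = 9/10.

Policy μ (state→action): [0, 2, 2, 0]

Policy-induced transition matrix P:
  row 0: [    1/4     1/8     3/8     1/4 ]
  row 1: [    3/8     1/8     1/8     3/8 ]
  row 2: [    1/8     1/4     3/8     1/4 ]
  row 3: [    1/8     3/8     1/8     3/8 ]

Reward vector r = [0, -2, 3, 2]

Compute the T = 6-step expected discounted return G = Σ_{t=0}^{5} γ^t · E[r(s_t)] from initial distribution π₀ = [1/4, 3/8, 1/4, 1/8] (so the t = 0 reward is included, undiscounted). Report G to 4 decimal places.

G = 3.6243

t=0: π = [0.2500, 0.3750, 0.2500, 0.1250], E[r] = 0.2500, γ^t·E[r] = 0.250000, running G = 0.250000
t=1: π = [0.2500, 0.1875, 0.2500, 0.3125], E[r] = 1.0000, γ^t·E[r] = 0.900000, running G = 1.150000
t=2: π = [0.2031, 0.2344, 0.2500, 0.3125], E[r] = 0.9063, γ^t·E[r] = 0.734063, running G = 1.884063
t=3: π = [0.2090, 0.2344, 0.2383, 0.3184], E[r] = 0.8828, γ^t·E[r] = 0.643570, running G = 2.527633
t=4: π = [0.2097, 0.2344, 0.2368, 0.3191], E[r] = 0.8799, γ^t·E[r] = 0.577291, running G = 3.104924
t=5: π = [0.2098, 0.2344, 0.2366, 0.3192], E[r] = 0.8795, γ^t·E[r] = 0.519346, running G = 3.624270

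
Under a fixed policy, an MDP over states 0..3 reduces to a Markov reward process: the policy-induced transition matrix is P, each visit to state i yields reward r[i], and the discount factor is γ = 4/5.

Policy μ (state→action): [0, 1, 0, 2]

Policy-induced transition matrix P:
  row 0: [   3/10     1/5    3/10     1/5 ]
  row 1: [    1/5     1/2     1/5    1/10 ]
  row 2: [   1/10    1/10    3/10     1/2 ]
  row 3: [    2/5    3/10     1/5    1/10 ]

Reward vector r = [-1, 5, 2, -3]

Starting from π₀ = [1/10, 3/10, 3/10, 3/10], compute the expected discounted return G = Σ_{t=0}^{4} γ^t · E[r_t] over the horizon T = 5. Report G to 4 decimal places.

G = 3.4711

t=0: π = [0.1000, 0.3000, 0.3000, 0.3000], E[r] = 1.1000, γ^t·E[r] = 1.100000, running G = 1.100000
t=1: π = [0.2400, 0.2900, 0.2400, 0.2300], E[r] = 1.0000, γ^t·E[r] = 0.800000, running G = 1.900000
t=2: π = [0.2460, 0.2860, 0.2480, 0.2200], E[r] = 1.0200, γ^t·E[r] = 0.652800, running G = 2.552800
t=3: π = [0.2438, 0.2830, 0.2494, 0.2238], E[r] = 0.9986, γ^t·E[r] = 0.511283, running G = 3.064083
t=4: π = [0.2442, 0.2823, 0.2493, 0.2241], E[r] = 0.9937, γ^t·E[r] = 0.407028, running G = 3.471111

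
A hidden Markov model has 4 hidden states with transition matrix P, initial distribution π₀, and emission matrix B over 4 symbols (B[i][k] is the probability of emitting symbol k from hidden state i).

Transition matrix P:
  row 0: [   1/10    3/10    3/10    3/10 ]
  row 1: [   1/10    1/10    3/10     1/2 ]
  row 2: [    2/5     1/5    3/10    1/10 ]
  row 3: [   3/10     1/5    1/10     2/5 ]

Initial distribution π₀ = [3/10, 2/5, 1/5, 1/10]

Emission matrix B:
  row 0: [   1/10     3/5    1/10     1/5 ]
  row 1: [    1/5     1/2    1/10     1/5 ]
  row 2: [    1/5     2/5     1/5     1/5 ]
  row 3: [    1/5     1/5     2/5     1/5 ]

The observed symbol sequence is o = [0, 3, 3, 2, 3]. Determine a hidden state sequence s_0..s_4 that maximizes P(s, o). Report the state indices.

path = [1, 3, 3, 3, 3]

t=0: δ = [3.000e-02, 8.000e-02, 4.000e-02, 2.000e-02]  (obs o_0=0)
t=1: δ = [3.200e-03, 1.800e-03, 4.800e-03, 8.000e-03]  ψ = [2, 0, 1, 1]  (obs o_1=3)
t=2: δ = [4.800e-04, 3.200e-04, 2.880e-04, 6.400e-04]  ψ = [3, 3, 2, 3]  (obs o_2=3)
t=3: δ = [1.920e-05, 1.440e-05, 2.880e-05, 1.024e-04]  ψ = [3, 0, 0, 3]  (obs o_3=2)
t=4: δ = [6.144e-06, 4.096e-06, 2.048e-06, 8.192e-06]  ψ = [3, 3, 3, 3]  (obs o_4=3)
backtrack: best end state = 3; path = [1, 3, 3, 3, 3]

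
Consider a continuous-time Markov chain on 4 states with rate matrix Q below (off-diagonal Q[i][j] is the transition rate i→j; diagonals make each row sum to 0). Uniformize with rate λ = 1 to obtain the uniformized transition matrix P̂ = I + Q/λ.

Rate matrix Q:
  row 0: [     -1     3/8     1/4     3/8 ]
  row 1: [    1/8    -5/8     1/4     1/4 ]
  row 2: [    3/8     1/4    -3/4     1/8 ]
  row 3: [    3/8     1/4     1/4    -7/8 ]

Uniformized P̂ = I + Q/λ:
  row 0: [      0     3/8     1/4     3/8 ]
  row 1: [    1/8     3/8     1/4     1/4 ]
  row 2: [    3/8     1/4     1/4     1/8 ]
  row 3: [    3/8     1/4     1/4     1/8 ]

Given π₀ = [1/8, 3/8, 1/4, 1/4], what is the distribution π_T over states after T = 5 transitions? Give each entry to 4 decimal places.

t=0: π = [0.1250, 0.3750, 0.2500, 0.2500]
t=1: π = [0.2344, 0.3125, 0.2500, 0.2031]
t=2: π = [0.2090, 0.3184, 0.2500, 0.2227]
t=3: π = [0.2170, 0.3159, 0.2500, 0.2170]
t=4: π = [0.2146, 0.3166, 0.2500, 0.2188]
t=5: π = [0.2154, 0.3164, 0.2500, 0.2182]

π = [0.2154, 0.3164, 0.2500, 0.2182]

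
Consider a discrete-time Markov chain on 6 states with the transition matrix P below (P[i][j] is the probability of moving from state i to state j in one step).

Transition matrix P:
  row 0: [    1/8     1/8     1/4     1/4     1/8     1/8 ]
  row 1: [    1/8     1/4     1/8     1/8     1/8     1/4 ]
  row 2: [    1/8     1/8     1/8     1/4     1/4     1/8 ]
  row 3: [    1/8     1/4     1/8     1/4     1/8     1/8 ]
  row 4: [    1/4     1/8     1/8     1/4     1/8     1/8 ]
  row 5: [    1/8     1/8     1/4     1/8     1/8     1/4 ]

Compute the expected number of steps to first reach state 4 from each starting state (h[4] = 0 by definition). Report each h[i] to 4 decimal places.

First-step conditioning: h[4] = 0; for i ≠ 4, h[i] = 1 + Σ_k P[i][k]·h[k].
  h[0] = 1 + 1/8·h[0] + 1/8·h[1] + 1/4·h[2] + 1/4·h[3] + 1/8·h[5]
  h[1] = 1 + 1/8·h[0] + 1/4·h[1] + 1/8·h[2] + 1/8·h[3] + 1/4·h[5]
  h[2] = 1 + 1/8·h[0] + 1/8·h[1] + 1/8·h[2] + 1/4·h[3] + 1/8·h[5]
  h[3] = 1 + 1/8·h[0] + 1/4·h[1] + 1/8·h[2] + 1/4·h[3] + 1/8·h[5]
  h[5] = 1 + 1/8·h[0] + 1/8·h[1] + 1/4·h[2] + 1/8·h[3] + 1/4·h[5]
Solving the 5×5 linear system over states ≠ 4 gives exactly h = [400/59, 1216/177, 3200/531, 3656/531, 0, 3592/531] (h[4] = 0 is the target).

h = [6.7797, 6.8701, 6.0264, 6.8851, 0.0000, 6.7646]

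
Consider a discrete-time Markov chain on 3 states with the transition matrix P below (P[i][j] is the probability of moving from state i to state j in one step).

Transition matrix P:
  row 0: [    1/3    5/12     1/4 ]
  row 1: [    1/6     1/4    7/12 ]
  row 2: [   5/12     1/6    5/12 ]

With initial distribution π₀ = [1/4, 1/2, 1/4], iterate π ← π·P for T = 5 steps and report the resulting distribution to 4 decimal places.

t=0: π = [0.2500, 0.5000, 0.2500]
t=1: π = [0.2708, 0.2708, 0.4583]
t=2: π = [0.3264, 0.2569, 0.4167]
t=3: π = [0.3252, 0.2697, 0.4051]
t=4: π = [0.3221, 0.2704, 0.4074]
t=5: π = [0.3222, 0.2697, 0.4081]

π = [0.3222, 0.2697, 0.4081]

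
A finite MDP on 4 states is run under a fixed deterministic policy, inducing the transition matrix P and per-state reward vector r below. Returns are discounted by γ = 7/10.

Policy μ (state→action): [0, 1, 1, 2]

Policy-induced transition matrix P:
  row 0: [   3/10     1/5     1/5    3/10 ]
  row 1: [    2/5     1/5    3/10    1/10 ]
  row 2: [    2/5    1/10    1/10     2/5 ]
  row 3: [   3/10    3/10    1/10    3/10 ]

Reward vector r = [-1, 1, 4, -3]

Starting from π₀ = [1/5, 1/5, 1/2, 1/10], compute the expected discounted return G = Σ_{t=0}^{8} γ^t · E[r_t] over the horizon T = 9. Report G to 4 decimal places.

t=0: π = [0.2000, 0.2000, 0.5000, 0.1000], E[r] = 1.7000, γ^t·E[r] = 1.700000, running G = 1.700000
t=1: π = [0.3700, 0.1600, 0.1600, 0.3100], E[r] = -0.5000, γ^t·E[r] = -0.350000, running G = 1.350000
t=2: π = [0.3320, 0.2150, 0.1690, 0.2840], E[r] = -0.2930, γ^t·E[r] = -0.143570, running G = 1.206430
t=3: π = [0.3384, 0.2115, 0.1762, 0.2739], E[r] = -0.2438, γ^t·E[r] = -0.083623, running G = 1.122807
t=4: π = [0.3388, 0.2098, 0.1761, 0.2753], E[r] = -0.2504, γ^t·E[r] = -0.060121, running G = 1.062686
t=5: π = [0.3386, 0.2099, 0.1758, 0.2757], E[r] = -0.2523, γ^t·E[r] = -0.042409, running G = 1.020277
t=6: π = [0.3386, 0.2100, 0.1758, 0.2756], E[r] = -0.2520, γ^t·E[r] = -0.029650, running G = 0.990627
t=7: π = [0.3386, 0.2100, 0.1759, 0.2756], E[r] = -0.2520, γ^t·E[r] = -0.020749, running G = 0.969877
t=8: π = [0.3386, 0.2100, 0.1759, 0.2756], E[r] = -0.2520, γ^t·E[r] = -0.014525, running G = 0.955352

G = 0.9554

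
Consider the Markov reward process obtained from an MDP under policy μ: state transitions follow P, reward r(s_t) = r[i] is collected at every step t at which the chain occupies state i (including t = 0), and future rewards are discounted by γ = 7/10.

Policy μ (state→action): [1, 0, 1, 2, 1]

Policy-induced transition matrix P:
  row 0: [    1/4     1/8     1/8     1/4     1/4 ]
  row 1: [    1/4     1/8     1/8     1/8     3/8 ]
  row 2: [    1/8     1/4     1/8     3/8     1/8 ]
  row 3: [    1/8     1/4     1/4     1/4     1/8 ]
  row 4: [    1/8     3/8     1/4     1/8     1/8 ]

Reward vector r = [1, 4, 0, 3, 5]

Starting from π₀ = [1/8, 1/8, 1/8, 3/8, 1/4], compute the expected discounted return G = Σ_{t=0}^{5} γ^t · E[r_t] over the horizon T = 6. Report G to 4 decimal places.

t=0: π = [0.1250, 0.1250, 0.1250, 0.3750, 0.2500], E[r] = 3.0000, γ^t·E[r] = 3.000000, running G = 3.000000
t=1: π = [0.1563, 0.2500, 0.2031, 0.2188, 0.1719], E[r] = 2.6719, γ^t·E[r] = 1.870313, running G = 4.870313
t=2: π = [0.1758, 0.2207, 0.1738, 0.2227, 0.2070], E[r] = 2.7617, γ^t·E[r] = 1.353242, running G = 6.223555
t=3: π = [0.1746, 0.2263, 0.1787, 0.2183, 0.2021], E[r] = 2.7454, γ^t·E[r] = 0.941659, running G = 7.165214
t=4: π = [0.1751, 0.2252, 0.1776, 0.2188, 0.2034], E[r] = 2.7491, γ^t·E[r] = 0.660055, running G = 7.825269
t=5: π = [0.1750, 0.2254, 0.1778, 0.2186, 0.2032], E[r] = 2.7484, γ^t·E[r] = 0.461917, running G = 8.287186

G = 8.2872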